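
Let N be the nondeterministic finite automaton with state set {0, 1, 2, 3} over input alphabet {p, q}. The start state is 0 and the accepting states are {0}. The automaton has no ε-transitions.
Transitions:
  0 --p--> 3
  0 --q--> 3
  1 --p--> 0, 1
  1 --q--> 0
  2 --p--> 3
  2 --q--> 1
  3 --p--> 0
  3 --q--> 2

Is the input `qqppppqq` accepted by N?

Start: {0}
read q: {3}
read q: {2}
read p: {3}
read p: {0}
read p: {3}
read p: {0}
read q: {3}
read q: {2}
Reachable ∩ accepting = {} — empty.

rejected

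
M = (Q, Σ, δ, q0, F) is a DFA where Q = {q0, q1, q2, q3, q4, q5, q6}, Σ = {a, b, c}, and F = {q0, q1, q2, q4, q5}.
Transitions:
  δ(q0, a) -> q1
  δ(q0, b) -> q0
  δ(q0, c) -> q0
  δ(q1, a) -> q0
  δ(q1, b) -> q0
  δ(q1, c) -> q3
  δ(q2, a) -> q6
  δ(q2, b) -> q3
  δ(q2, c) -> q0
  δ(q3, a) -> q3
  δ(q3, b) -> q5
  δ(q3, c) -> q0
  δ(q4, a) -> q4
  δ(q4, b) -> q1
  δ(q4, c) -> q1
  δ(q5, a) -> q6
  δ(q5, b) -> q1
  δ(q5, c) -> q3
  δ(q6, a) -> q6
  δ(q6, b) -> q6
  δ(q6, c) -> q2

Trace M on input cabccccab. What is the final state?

q0 --c--> q0
q0 --a--> q1
q1 --b--> q0
q0 --c--> q0
q0 --c--> q0
q0 --c--> q0
q0 --c--> q0
q0 --a--> q1
q1 --b--> q0

q0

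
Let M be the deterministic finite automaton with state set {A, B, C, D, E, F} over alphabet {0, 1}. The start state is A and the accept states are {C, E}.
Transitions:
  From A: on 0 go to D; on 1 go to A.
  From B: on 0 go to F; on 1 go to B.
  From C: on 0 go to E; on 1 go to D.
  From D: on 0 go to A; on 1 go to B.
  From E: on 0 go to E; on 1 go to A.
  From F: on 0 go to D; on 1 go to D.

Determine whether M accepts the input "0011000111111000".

rejected

A --0--> D
D --0--> A
A --1--> A
A --1--> A
A --0--> D
D --0--> A
A --0--> D
D --1--> B
B --1--> B
B --1--> B
B --1--> B
B --1--> B
B --1--> B
B --0--> F
F --0--> D
D --0--> A
End in state A, which is not an accepting state.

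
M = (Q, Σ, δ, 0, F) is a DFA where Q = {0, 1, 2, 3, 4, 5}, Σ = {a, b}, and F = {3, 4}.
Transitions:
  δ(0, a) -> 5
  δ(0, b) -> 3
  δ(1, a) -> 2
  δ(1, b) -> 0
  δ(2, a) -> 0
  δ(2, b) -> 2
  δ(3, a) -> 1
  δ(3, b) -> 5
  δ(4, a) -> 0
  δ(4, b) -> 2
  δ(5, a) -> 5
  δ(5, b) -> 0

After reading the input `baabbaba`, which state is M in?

1

0 --b--> 3
3 --a--> 1
1 --a--> 2
2 --b--> 2
2 --b--> 2
2 --a--> 0
0 --b--> 3
3 --a--> 1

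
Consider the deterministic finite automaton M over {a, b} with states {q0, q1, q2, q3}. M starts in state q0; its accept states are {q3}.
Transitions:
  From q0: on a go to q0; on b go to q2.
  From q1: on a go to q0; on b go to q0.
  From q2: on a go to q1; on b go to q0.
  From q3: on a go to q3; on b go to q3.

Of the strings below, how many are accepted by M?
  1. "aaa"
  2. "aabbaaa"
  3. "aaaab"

0

"aaa": rejected
"aabbaaa": rejected
"aaaab": rejected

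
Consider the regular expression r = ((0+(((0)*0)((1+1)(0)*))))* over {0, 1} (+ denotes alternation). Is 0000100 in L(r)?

Split into 6 pieces 0 · 0 · 0 · 01 · 0 · 0; each matches (0+(((0)*0)((1+1)(0)*))).

yes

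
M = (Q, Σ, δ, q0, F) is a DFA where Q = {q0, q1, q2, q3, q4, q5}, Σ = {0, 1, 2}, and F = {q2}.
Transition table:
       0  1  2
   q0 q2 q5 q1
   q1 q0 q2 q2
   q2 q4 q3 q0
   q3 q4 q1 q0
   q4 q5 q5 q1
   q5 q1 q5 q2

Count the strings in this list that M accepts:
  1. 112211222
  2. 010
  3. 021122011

112211222: rejected
010: rejected
021122011: rejected

0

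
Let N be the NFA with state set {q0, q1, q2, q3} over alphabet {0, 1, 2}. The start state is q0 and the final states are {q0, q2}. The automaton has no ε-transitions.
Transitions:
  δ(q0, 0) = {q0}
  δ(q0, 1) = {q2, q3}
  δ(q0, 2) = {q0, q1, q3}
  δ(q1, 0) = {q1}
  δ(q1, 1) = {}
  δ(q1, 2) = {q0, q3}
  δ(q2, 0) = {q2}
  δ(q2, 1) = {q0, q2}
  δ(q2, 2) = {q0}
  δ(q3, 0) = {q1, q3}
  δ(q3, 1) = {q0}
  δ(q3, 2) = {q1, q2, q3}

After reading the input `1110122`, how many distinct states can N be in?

Start: {q0}
read 1: {q2, q3}
read 1: {q0, q2}
read 1: {q0, q2, q3}
read 0: {q0, q1, q2, q3}
read 1: {q0, q2, q3}
read 2: {q0, q1, q2, q3}
read 2: {q0, q1, q2, q3}
Final reachable set {q0, q1, q2, q3} has 4 states.

4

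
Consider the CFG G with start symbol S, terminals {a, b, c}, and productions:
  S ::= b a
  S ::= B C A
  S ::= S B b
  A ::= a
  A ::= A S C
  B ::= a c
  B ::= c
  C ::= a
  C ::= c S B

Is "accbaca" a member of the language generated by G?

yes

S ⇒ BCA ⇒ acCA ⇒ accSBA ⇒ accbaBA ⇒ accbacA ⇒ accbaca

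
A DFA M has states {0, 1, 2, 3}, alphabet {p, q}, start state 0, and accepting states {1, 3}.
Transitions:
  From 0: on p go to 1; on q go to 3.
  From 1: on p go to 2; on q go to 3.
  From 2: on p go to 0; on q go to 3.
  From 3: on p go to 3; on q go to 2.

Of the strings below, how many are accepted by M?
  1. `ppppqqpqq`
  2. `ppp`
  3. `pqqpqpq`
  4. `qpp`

1

`ppppqqpqq`: rejected
`ppp`: rejected
`pqqpqpq`: rejected
`qpp`: accepted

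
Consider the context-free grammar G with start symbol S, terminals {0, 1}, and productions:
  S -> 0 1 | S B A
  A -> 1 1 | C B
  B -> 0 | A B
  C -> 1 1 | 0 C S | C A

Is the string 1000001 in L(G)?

no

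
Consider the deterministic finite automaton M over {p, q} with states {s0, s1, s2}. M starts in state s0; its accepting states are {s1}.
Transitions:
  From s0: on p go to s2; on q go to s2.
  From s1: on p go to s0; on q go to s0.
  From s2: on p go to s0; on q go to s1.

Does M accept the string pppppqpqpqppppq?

accepted

s0 --p--> s2
s2 --p--> s0
s0 --p--> s2
s2 --p--> s0
s0 --p--> s2
s2 --q--> s1
s1 --p--> s0
s0 --q--> s2
s2 --p--> s0
s0 --q--> s2
s2 --p--> s0
s0 --p--> s2
s2 --p--> s0
s0 --p--> s2
s2 --q--> s1
End in state s1, which is an accepting state.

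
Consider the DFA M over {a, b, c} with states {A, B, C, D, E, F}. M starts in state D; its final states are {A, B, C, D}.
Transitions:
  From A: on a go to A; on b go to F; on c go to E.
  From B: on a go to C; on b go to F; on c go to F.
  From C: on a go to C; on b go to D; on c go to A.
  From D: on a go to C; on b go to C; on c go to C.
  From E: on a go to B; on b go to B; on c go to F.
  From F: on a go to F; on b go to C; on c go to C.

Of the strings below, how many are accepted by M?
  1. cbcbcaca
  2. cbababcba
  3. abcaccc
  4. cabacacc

cbcbcaca: accepted
cbababcba: accepted
abcaccc: rejected
cabacacc: rejected

2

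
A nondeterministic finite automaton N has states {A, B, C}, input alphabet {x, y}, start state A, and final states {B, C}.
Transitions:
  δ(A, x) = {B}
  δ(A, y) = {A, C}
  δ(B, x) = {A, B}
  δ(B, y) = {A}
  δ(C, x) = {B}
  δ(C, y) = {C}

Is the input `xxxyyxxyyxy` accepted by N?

Start: {A}
read x: {B}
read x: {A, B}
read x: {A, B}
read y: {A, C}
read y: {A, C}
read x: {B}
read x: {A, B}
read y: {A, C}
read y: {A, C}
read x: {B}
read y: {A}
Reachable ∩ accepting = {} — empty.

rejected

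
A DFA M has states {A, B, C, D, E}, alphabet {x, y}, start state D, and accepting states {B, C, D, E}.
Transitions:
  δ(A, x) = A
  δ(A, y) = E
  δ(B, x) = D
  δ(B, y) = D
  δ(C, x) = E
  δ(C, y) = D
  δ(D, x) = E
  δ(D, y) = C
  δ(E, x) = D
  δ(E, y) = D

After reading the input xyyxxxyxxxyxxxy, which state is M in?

D

D --x--> E
E --y--> D
D --y--> C
C --x--> E
E --x--> D
D --x--> E
E --y--> D
D --x--> E
E --x--> D
D --x--> E
E --y--> D
D --x--> E
E --x--> D
D --x--> E
E --y--> D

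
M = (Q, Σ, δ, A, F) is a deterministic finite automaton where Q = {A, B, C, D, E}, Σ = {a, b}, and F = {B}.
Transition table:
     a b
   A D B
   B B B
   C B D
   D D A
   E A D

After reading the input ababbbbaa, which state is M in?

A --a--> D
D --b--> A
A --a--> D
D --b--> A
A --b--> B
B --b--> B
B --b--> B
B --a--> B
B --a--> B

B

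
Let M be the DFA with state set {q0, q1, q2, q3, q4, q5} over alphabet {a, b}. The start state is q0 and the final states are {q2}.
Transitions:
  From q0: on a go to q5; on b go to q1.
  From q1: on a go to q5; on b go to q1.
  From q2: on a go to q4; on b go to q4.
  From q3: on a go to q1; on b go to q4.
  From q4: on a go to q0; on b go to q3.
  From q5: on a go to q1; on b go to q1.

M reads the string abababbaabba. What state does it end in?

q5

q0 --a--> q5
q5 --b--> q1
q1 --a--> q5
q5 --b--> q1
q1 --a--> q5
q5 --b--> q1
q1 --b--> q1
q1 --a--> q5
q5 --a--> q1
q1 --b--> q1
q1 --b--> q1
q1 --a--> q5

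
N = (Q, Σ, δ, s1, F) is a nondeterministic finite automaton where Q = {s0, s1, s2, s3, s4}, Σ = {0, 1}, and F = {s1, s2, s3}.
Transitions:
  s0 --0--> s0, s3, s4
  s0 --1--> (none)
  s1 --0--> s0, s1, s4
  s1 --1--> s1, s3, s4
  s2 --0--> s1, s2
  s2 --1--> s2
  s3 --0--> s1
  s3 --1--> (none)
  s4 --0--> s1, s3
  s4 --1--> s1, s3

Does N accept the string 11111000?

Start: {s1}
read 1: {s1, s3, s4}
read 1: {s1, s3, s4}
read 1: {s1, s3, s4}
read 1: {s1, s3, s4}
read 1: {s1, s3, s4}
read 0: {s0, s1, s3, s4}
read 0: {s0, s1, s3, s4}
read 0: {s0, s1, s3, s4}
Reachable ∩ accepting = {s1, s3} — nonempty.

accepted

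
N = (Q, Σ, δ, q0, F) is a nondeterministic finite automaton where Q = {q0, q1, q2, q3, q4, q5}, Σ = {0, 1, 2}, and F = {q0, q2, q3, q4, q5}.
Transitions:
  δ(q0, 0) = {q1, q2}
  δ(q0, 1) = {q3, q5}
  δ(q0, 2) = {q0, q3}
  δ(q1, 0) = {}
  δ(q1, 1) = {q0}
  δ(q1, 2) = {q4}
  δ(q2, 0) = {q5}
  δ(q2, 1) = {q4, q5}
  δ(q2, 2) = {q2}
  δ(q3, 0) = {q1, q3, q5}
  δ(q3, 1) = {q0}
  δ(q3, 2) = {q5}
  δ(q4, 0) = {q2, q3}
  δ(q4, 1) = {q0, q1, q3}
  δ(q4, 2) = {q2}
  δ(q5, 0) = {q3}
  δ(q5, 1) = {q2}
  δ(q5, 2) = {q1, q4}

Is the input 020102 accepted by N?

Start: {q0}
read 0: {q1, q2}
read 2: {q2, q4}
read 0: {q2, q3, q5}
read 1: {q0, q2, q4, q5}
read 0: {q1, q2, q3, q5}
read 2: {q1, q2, q4, q5}
Reachable ∩ accepting = {q2, q4, q5} — nonempty.

accepted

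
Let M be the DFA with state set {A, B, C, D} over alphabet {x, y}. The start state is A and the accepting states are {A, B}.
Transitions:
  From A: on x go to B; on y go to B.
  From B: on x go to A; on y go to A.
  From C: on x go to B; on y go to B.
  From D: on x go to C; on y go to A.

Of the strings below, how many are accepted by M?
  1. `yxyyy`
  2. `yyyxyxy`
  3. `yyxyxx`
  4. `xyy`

4

`yxyyy`: accepted
`yyyxyxy`: accepted
`yyxyxx`: accepted
`xyy`: accepted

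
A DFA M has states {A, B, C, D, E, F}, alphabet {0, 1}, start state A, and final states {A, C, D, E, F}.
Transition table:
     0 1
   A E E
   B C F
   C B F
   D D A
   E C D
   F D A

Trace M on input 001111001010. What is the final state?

A --0--> E
E --0--> C
C --1--> F
F --1--> A
A --1--> E
E --1--> D
D --0--> D
D --0--> D
D --1--> A
A --0--> E
E --1--> D
D --0--> D

D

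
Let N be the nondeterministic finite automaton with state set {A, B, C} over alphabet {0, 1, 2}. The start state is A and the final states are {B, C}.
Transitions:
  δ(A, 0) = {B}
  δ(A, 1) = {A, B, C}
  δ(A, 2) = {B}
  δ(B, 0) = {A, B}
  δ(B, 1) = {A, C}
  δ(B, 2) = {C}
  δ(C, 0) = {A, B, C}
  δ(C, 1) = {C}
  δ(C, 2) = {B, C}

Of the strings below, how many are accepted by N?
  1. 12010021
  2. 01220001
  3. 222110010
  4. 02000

12010021: accepted
01220001: accepted
222110010: accepted
02000: accepted

4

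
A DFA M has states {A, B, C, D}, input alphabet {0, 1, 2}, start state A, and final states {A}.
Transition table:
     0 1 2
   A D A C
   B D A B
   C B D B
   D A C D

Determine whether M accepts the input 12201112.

rejected

A --1--> A
A --2--> C
C --2--> B
B --0--> D
D --1--> C
C --1--> D
D --1--> C
C --2--> B
End in state B, which is not an accepting state.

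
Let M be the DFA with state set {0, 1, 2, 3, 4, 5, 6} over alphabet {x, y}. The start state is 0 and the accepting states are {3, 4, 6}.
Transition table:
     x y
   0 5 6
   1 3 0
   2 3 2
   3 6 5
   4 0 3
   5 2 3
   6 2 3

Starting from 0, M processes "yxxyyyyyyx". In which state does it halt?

0 --y--> 6
6 --x--> 2
2 --x--> 3
3 --y--> 5
5 --y--> 3
3 --y--> 5
5 --y--> 3
3 --y--> 5
5 --y--> 3
3 --x--> 6

6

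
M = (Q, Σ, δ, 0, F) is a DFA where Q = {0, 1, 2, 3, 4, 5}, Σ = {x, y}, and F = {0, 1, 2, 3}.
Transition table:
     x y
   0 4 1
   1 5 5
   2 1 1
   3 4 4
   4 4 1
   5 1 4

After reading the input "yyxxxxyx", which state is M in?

4

0 --y--> 1
1 --y--> 5
5 --x--> 1
1 --x--> 5
5 --x--> 1
1 --x--> 5
5 --y--> 4
4 --x--> 4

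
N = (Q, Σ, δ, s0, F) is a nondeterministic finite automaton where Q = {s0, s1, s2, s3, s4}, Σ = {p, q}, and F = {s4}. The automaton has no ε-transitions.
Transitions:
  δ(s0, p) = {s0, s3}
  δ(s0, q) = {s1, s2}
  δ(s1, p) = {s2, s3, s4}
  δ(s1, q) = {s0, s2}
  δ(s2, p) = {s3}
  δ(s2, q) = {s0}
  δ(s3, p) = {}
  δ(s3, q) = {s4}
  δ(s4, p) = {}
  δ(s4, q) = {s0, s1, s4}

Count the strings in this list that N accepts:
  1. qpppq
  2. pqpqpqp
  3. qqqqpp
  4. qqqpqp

2

qpppq: rejected
pqpqpqp: accepted
qqqqpp: rejected
qqqpqp: accepted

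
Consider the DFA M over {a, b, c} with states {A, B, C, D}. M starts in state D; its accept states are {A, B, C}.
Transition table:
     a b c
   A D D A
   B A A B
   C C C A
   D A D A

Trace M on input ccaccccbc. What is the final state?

A

D --c--> A
A --c--> A
A --a--> D
D --c--> A
A --c--> A
A --c--> A
A --c--> A
A --b--> D
D --c--> A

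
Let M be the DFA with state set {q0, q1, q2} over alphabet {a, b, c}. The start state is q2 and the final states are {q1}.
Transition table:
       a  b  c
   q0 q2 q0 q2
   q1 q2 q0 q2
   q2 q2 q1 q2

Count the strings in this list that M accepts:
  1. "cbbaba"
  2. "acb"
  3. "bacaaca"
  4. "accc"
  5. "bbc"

"cbbaba": rejected
"acb": accepted
"bacaaca": rejected
"accc": rejected
"bbc": rejected

1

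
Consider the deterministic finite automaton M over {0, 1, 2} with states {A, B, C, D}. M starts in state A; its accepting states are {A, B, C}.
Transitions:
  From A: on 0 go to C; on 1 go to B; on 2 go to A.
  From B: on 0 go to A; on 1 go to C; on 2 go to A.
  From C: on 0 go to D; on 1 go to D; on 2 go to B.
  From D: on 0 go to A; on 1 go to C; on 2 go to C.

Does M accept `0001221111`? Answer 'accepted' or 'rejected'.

accepted

A --0--> C
C --0--> D
D --0--> A
A --1--> B
B --2--> A
A --2--> A
A --1--> B
B --1--> C
C --1--> D
D --1--> C
End in state C, which is an accepting state.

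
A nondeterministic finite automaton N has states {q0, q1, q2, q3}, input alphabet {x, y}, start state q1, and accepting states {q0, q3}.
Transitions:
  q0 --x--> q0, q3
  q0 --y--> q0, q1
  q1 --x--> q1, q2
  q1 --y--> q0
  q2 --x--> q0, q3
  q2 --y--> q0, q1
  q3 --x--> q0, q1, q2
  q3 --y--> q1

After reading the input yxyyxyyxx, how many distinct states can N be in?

4

Start: {q1}
read y: {q0}
read x: {q0, q3}
read y: {q0, q1}
read y: {q0, q1}
read x: {q0, q1, q2, q3}
read y: {q0, q1}
read y: {q0, q1}
read x: {q0, q1, q2, q3}
read x: {q0, q1, q2, q3}
Final reachable set {q0, q1, q2, q3} has 4 states.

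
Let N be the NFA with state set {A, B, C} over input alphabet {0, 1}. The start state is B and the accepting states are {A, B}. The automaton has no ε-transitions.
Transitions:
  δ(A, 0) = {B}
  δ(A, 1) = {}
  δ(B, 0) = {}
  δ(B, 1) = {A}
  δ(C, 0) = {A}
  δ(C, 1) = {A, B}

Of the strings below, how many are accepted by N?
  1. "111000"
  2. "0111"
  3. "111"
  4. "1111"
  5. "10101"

"111000": rejected
"0111": rejected
"111": rejected
"1111": rejected
"10101": accepted

1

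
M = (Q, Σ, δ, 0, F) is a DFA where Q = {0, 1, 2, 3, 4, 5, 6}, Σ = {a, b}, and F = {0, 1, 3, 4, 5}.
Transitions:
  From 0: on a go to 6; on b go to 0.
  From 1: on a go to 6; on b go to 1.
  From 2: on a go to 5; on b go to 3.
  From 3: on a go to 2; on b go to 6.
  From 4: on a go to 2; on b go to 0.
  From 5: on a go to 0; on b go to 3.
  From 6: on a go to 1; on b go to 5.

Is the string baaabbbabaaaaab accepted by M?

0 --b--> 0
0 --a--> 6
6 --a--> 1
1 --a--> 6
6 --b--> 5
5 --b--> 3
3 --b--> 6
6 --a--> 1
1 --b--> 1
1 --a--> 6
6 --a--> 1
1 --a--> 6
6 --a--> 1
1 --a--> 6
6 --b--> 5
End in state 5, which is an accepting state.

accepted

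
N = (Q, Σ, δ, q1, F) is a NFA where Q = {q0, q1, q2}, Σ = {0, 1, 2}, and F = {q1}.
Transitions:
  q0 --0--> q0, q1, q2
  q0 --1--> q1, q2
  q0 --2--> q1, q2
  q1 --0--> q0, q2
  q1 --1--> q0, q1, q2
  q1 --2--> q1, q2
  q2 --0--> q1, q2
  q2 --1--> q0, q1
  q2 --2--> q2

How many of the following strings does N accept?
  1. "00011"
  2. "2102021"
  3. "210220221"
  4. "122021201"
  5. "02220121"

5

"00011": accepted
"2102021": accepted
"210220221": accepted
"122021201": accepted
"02220121": accepted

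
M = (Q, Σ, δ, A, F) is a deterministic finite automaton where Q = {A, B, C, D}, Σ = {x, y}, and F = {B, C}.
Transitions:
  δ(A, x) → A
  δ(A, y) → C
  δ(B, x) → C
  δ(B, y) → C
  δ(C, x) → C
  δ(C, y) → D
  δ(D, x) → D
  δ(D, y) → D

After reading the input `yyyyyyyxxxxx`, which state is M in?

D

A --y--> C
C --y--> D
D --y--> D
D --y--> D
D --y--> D
D --y--> D
D --y--> D
D --x--> D
D --x--> D
D --x--> D
D --x--> D
D --x--> D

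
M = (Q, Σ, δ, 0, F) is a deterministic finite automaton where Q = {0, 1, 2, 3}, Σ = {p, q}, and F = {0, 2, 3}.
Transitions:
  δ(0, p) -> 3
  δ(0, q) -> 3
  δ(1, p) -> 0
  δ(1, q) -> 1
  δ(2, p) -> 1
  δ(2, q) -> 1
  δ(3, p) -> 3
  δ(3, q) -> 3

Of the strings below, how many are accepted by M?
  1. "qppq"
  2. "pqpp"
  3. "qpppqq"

3

"qppq": accepted
"pqpp": accepted
"qpppqq": accepted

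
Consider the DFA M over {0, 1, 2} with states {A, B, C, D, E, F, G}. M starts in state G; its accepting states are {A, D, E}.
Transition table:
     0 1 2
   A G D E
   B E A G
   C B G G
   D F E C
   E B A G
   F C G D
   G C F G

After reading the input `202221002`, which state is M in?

G --2--> G
G --0--> C
C --2--> G
G --2--> G
G --2--> G
G --1--> F
F --0--> C
C --0--> B
B --2--> G

G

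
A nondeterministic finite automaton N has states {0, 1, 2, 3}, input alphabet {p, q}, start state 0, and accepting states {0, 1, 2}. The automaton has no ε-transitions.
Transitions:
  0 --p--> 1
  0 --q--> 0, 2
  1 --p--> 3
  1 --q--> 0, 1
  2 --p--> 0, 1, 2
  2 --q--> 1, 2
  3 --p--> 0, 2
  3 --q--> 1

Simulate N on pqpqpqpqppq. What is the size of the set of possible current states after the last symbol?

3

Start: {0}
read p: {1}
read q: {0, 1}
read p: {1, 3}
read q: {0, 1}
read p: {1, 3}
read q: {0, 1}
read p: {1, 3}
read q: {0, 1}
read p: {1, 3}
read p: {0, 2, 3}
read q: {0, 1, 2}
Final reachable set {0, 1, 2} has 3 states.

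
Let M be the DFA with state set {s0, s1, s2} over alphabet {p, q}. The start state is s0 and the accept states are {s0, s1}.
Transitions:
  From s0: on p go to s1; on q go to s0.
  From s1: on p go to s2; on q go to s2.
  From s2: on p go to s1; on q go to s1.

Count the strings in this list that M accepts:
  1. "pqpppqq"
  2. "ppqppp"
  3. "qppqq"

"pqpppqq": accepted
"ppqppp": rejected
"qppqq": rejected

1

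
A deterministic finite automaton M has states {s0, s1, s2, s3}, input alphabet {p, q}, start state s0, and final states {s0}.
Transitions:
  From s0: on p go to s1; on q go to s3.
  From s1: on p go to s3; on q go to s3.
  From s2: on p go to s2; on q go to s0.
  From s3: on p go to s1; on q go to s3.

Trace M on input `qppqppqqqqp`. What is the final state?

s1

s0 --q--> s3
s3 --p--> s1
s1 --p--> s3
s3 --q--> s3
s3 --p--> s1
s1 --p--> s3
s3 --q--> s3
s3 --q--> s3
s3 --q--> s3
s3 --q--> s3
s3 --p--> s1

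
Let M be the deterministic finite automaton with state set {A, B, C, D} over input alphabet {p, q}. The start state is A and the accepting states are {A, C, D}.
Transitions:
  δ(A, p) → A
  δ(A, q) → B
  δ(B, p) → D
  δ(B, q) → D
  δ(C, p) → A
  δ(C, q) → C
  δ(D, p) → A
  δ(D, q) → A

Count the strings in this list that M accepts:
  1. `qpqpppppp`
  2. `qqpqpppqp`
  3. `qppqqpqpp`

3

`qpqpppppp`: accepted
`qqpqpppqp`: accepted
`qppqqpqpp`: accepted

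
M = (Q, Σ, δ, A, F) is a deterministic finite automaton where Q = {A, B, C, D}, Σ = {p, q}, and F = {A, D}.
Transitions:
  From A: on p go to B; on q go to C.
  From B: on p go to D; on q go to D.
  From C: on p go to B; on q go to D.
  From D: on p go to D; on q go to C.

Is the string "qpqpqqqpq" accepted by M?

accepted

A --q--> C
C --p--> B
B --q--> D
D --p--> D
D --q--> C
C --q--> D
D --q--> C
C --p--> B
B --q--> D
End in state D, which is an accepting state.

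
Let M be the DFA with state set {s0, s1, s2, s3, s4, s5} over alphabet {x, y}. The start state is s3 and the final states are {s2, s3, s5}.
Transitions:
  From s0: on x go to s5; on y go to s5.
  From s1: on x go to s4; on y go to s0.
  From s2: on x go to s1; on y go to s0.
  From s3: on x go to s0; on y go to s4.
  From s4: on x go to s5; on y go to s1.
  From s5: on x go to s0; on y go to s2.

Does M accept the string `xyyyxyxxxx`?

rejected

s3 --x--> s0
s0 --y--> s5
s5 --y--> s2
s2 --y--> s0
s0 --x--> s5
s5 --y--> s2
s2 --x--> s1
s1 --x--> s4
s4 --x--> s5
s5 --x--> s0
End in state s0, which is not an accepting state.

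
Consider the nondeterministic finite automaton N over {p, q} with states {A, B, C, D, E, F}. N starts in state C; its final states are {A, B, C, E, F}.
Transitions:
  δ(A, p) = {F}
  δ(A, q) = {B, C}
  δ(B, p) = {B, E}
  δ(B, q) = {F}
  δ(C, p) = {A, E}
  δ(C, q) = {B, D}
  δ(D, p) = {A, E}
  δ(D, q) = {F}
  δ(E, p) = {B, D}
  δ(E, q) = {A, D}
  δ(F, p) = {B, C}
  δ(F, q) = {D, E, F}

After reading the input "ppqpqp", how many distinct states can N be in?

Start: {C}
read p: {A, E}
read p: {B, D, F}
read q: {D, E, F}
read p: {A, B, C, D, E}
read q: {A, B, C, D, F}
read p: {A, B, C, E, F}
Final reachable set {A, B, C, E, F} has 5 states.

5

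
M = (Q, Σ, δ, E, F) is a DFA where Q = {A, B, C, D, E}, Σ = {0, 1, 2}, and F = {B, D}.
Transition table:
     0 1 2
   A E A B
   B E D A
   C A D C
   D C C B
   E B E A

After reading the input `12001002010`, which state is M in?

E --1--> E
E --2--> A
A --0--> E
E --0--> B
B --1--> D
D --0--> C
C --0--> A
A --2--> B
B --0--> E
E --1--> E
E --0--> B

B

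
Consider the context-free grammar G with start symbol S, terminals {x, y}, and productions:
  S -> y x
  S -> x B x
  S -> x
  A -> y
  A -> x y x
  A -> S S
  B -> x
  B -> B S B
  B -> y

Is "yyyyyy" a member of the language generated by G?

no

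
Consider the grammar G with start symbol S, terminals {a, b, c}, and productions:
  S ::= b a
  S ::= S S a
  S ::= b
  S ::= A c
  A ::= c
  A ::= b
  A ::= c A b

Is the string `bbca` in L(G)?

S ⇒ SSa ⇒ bSa ⇒ bAca ⇒ bbca

yes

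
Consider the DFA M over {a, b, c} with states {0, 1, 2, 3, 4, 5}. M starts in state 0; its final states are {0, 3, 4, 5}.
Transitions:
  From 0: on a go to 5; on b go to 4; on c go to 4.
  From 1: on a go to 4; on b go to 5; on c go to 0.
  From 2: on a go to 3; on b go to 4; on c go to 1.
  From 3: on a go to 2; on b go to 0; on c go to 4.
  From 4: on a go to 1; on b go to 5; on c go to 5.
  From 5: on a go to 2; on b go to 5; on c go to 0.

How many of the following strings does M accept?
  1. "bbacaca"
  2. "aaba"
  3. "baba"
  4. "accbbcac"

1

"bbacaca": rejected
"aaba": rejected
"baba": rejected
"accbbcac": accepted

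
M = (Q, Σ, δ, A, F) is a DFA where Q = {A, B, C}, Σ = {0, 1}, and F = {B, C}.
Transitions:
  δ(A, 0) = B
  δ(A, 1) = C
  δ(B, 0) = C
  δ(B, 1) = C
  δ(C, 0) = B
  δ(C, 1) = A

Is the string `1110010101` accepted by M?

A --1--> C
C --1--> A
A --1--> C
C --0--> B
B --0--> C
C --1--> A
A --0--> B
B --1--> C
C --0--> B
B --1--> C
End in state C, which is an accepting state.

accepted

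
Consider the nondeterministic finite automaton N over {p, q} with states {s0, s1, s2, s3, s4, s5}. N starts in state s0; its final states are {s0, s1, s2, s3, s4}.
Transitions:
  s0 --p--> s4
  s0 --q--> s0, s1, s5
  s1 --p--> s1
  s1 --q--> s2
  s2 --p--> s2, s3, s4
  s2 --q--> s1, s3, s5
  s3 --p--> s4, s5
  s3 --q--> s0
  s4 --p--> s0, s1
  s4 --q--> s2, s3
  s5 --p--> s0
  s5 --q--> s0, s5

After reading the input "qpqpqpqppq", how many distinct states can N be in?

5

Start: {s0}
read q: {s0, s1, s5}
read p: {s0, s1, s4}
read q: {s0, s1, s2, s3, s5}
read p: {s0, s1, s2, s3, s4, s5}
read q: {s0, s1, s2, s3, s5}
read p: {s0, s1, s2, s3, s4, s5}
read q: {s0, s1, s2, s3, s5}
read p: {s0, s1, s2, s3, s4, s5}
read p: {s0, s1, s2, s3, s4, s5}
read q: {s0, s1, s2, s3, s5}
Final reachable set {s0, s1, s2, s3, s5} has 5 states.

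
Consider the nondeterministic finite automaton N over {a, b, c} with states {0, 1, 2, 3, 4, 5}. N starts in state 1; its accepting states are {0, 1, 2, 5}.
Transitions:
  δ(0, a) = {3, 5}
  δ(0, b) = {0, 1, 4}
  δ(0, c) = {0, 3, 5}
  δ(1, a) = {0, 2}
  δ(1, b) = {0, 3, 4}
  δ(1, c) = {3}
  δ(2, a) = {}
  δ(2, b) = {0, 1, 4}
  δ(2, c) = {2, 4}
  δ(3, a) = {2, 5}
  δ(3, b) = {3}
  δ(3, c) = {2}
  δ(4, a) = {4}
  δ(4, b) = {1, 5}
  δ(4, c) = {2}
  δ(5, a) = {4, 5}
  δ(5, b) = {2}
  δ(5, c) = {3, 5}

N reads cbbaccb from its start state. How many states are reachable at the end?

Start: {1}
read c: {3}
read b: {3}
read b: {3}
read a: {2, 5}
read c: {2, 3, 4, 5}
read c: {2, 3, 4, 5}
read b: {0, 1, 2, 3, 4, 5}
Final reachable set {0, 1, 2, 3, 4, 5} has 6 states.

6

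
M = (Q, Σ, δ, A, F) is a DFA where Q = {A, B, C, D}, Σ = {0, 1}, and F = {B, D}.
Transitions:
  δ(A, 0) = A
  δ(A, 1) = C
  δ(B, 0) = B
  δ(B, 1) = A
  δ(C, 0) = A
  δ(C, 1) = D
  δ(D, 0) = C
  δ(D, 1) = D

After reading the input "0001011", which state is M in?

D

A --0--> A
A --0--> A
A --0--> A
A --1--> C
C --0--> A
A --1--> C
C --1--> D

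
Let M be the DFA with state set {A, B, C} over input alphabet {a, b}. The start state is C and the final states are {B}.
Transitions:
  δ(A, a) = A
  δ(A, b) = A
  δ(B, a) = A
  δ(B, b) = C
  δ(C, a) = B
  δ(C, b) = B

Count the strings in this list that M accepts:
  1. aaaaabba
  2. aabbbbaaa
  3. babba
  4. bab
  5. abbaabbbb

0

aaaaabba: rejected
aabbbbaaa: rejected
babba: rejected
bab: rejected
abbaabbbb: rejected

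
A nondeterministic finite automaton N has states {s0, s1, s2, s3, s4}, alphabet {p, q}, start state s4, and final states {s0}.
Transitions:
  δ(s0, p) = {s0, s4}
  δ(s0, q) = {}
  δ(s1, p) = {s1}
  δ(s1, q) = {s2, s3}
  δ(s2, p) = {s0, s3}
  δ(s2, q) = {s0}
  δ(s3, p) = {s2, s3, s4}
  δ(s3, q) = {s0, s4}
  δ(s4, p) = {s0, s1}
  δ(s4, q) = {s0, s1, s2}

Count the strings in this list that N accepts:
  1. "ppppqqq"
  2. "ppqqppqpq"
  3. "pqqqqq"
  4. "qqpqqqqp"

"ppppqqq": accepted
"ppqqppqpq": accepted
"pqqqqq": accepted
"qqpqqqqp": accepted

4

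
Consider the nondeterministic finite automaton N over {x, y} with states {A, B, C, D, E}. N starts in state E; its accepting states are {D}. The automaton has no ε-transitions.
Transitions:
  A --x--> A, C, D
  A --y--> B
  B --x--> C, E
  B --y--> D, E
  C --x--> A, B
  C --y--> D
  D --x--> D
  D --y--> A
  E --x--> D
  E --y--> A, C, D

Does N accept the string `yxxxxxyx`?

accepted

Start: {E}
read y: {A, C, D}
read x: {A, B, C, D}
read x: {A, B, C, D, E}
read x: {A, B, C, D, E}
read x: {A, B, C, D, E}
read x: {A, B, C, D, E}
read y: {A, B, C, D, E}
read x: {A, B, C, D, E}
Reachable ∩ accepting = {D} — nonempty.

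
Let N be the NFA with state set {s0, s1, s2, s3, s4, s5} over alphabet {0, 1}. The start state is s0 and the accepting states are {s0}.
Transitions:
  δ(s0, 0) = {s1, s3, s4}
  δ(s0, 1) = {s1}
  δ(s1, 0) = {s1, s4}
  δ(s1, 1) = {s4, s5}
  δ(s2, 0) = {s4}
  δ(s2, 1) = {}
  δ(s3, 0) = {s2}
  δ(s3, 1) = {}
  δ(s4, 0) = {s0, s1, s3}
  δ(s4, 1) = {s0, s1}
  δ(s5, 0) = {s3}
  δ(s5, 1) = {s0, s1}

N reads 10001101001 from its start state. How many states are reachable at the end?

4

Start: {s0}
read 1: {s1}
read 0: {s1, s4}
read 0: {s0, s1, s3, s4}
read 0: {s0, s1, s2, s3, s4}
read 1: {s0, s1, s4, s5}
read 1: {s0, s1, s4, s5}
read 0: {s0, s1, s3, s4}
read 1: {s0, s1, s4, s5}
read 0: {s0, s1, s3, s4}
read 0: {s0, s1, s2, s3, s4}
read 1: {s0, s1, s4, s5}
Final reachable set {s0, s1, s4, s5} has 4 states.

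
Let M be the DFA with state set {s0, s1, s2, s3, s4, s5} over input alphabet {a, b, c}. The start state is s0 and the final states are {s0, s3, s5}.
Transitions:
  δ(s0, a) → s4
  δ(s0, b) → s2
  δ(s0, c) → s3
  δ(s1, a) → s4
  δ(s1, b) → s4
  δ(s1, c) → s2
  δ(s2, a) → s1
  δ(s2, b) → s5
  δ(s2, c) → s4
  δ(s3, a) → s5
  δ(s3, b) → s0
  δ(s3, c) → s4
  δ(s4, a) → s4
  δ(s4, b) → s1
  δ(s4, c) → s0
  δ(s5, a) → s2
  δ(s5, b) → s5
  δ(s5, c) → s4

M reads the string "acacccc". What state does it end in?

s0

s0 --a--> s4
s4 --c--> s0
s0 --a--> s4
s4 --c--> s0
s0 --c--> s3
s3 --c--> s4
s4 --c--> s0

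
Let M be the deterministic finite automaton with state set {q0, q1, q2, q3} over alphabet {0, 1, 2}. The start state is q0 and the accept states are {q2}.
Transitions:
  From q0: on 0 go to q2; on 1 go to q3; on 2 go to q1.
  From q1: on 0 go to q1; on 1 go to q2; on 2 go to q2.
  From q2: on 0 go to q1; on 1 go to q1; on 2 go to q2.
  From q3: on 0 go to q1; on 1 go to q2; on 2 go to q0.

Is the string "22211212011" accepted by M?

rejected

q0 --2--> q1
q1 --2--> q2
q2 --2--> q2
q2 --1--> q1
q1 --1--> q2
q2 --2--> q2
q2 --1--> q1
q1 --2--> q2
q2 --0--> q1
q1 --1--> q2
q2 --1--> q1
End in state q1, which is not an accepting state.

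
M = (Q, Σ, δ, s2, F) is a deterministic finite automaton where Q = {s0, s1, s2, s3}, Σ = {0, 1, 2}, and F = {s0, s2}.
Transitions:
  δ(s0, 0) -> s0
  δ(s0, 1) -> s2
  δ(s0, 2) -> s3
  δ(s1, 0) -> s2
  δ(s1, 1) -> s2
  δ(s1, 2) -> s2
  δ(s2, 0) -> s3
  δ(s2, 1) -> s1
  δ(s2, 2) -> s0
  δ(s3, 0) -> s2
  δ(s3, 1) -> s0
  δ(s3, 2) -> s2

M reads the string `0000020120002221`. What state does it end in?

s2 --0--> s3
s3 --0--> s2
s2 --0--> s3
s3 --0--> s2
s2 --0--> s3
s3 --2--> s2
s2 --0--> s3
s3 --1--> s0
s0 --2--> s3
s3 --0--> s2
s2 --0--> s3
s3 --0--> s2
s2 --2--> s0
s0 --2--> s3
s3 --2--> s2
s2 --1--> s1

s1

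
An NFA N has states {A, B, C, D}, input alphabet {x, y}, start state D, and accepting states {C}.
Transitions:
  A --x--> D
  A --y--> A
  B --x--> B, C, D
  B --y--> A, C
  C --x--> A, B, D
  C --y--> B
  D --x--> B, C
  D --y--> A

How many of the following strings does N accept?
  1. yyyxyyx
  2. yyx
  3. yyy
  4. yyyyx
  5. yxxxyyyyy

1

yyyxyyx: rejected
yyx: rejected
yyy: rejected
yyyyx: rejected
yxxxyyyyy: accepted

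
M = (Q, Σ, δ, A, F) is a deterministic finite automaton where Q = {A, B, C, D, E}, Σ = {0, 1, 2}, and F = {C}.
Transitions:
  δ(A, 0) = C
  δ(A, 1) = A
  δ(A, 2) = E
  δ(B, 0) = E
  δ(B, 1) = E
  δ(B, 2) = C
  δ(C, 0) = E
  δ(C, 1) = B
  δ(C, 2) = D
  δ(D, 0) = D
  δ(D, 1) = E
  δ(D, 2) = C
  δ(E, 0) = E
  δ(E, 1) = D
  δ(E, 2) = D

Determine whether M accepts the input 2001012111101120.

A --2--> E
E --0--> E
E --0--> E
E --1--> D
D --0--> D
D --1--> E
E --2--> D
D --1--> E
E --1--> D
D --1--> E
E --1--> D
D --0--> D
D --1--> E
E --1--> D
D --2--> C
C --0--> E
End in state E, which is not an accepting state.

rejected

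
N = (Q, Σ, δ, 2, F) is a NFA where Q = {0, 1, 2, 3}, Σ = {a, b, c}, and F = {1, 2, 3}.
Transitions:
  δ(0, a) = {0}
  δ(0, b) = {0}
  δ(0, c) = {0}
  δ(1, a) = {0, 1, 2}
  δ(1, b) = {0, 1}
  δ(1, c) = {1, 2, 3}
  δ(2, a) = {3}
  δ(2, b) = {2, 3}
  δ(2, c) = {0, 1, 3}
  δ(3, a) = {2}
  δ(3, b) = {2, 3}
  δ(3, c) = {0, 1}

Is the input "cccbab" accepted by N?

accepted

Start: {2}
read c: {0, 1, 3}
read c: {0, 1, 2, 3}
read c: {0, 1, 2, 3}
read b: {0, 1, 2, 3}
read a: {0, 1, 2, 3}
read b: {0, 1, 2, 3}
Reachable ∩ accepting = {1, 2, 3} — nonempty.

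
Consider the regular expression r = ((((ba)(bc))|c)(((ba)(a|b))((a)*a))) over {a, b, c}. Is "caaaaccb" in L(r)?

no

No split of caaaaccb into u·v has (((ba)(bc))|c) matching u and (((ba)(a|b))((a)*a)) matching v.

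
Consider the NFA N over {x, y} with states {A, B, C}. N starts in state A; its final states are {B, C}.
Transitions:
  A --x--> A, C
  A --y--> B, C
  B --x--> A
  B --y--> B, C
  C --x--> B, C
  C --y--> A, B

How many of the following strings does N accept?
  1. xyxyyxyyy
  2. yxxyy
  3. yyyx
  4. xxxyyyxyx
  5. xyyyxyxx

5

xyxyyxyyy: accepted
yxxyy: accepted
yyyx: accepted
xxxyyyxyx: accepted
xyyyxyxx: accepted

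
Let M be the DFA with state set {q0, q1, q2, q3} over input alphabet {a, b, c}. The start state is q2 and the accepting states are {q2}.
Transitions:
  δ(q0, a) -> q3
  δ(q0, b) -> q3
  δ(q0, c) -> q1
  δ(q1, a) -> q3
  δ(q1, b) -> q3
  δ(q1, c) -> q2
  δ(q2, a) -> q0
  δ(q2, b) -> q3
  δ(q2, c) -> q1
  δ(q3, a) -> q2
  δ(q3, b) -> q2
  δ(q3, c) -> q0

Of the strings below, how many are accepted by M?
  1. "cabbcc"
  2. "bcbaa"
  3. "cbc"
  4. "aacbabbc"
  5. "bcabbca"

0

"cabbcc": rejected
"bcbaa": rejected
"cbc": rejected
"aacbabbc": rejected
"bcabbca": rejected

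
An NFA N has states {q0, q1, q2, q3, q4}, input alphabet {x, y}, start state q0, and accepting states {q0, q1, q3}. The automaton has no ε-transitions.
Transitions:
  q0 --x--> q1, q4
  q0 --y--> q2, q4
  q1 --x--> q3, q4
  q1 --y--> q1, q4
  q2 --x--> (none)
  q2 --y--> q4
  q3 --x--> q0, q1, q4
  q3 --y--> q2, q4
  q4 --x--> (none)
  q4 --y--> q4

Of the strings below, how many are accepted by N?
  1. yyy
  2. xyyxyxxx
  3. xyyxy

0

yyy: rejected
xyyxyxxx: rejected
xyyxy: rejected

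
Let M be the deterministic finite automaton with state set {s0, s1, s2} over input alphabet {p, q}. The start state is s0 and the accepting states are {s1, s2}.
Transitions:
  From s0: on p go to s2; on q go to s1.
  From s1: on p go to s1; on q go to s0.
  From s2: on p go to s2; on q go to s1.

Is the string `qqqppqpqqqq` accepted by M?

rejected

s0 --q--> s1
s1 --q--> s0
s0 --q--> s1
s1 --p--> s1
s1 --p--> s1
s1 --q--> s0
s0 --p--> s2
s2 --q--> s1
s1 --q--> s0
s0 --q--> s1
s1 --q--> s0
End in state s0, which is not an accepting state.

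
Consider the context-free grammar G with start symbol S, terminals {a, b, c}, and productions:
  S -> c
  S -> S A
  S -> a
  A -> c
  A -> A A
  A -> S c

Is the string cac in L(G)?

yes

S ⇒ SA ⇒ cA ⇒ cSc ⇒ cac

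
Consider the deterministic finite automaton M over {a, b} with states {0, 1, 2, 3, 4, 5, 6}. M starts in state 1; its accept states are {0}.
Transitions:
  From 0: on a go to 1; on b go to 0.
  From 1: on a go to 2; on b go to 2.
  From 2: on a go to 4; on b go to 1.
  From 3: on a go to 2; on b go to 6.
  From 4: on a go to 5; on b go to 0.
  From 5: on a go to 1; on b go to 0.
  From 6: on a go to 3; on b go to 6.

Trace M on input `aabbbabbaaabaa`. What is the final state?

2

1 --a--> 2
2 --a--> 4
4 --b--> 0
0 --b--> 0
0 --b--> 0
0 --a--> 1
1 --b--> 2
2 --b--> 1
1 --a--> 2
2 --a--> 4
4 --a--> 5
5 --b--> 0
0 --a--> 1
1 --a--> 2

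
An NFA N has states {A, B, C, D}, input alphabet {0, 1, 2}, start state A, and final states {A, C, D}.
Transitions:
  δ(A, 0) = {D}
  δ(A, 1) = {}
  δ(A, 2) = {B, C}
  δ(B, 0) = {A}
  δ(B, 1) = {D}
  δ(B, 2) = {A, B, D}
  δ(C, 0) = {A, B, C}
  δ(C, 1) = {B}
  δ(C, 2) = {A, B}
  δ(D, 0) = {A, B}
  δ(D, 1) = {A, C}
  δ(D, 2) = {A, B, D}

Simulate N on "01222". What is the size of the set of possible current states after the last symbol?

Start: {A}
read 0: {D}
read 1: {A, C}
read 2: {A, B, C}
read 2: {A, B, C, D}
read 2: {A, B, C, D}
Final reachable set {A, B, C, D} has 4 states.

4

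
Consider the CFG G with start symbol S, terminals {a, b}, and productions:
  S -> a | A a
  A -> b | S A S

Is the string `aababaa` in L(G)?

S ⇒ Aa ⇒ SASa ⇒ aASa ⇒ aSASSa ⇒ aaASSa ⇒ aabSSa ⇒ aabaSa ⇒ aabaAaa ⇒ aababaa

yes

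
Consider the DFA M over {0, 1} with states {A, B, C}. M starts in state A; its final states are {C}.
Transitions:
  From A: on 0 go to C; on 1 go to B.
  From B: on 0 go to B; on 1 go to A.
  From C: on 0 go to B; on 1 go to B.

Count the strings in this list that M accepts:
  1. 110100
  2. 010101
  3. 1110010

110100: rejected
010101: rejected
1110010: accepted

1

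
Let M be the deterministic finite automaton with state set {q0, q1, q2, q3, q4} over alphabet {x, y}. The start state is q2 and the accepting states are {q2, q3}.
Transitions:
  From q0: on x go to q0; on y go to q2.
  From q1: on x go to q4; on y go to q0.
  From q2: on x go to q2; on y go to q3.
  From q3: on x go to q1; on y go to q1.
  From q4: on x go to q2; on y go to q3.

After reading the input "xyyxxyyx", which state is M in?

q2 --x--> q2
q2 --y--> q3
q3 --y--> q1
q1 --x--> q4
q4 --x--> q2
q2 --y--> q3
q3 --y--> q1
q1 --x--> q4

q4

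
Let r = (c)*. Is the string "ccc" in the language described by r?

yes

Split into 3 pieces c · c · c; each matches c.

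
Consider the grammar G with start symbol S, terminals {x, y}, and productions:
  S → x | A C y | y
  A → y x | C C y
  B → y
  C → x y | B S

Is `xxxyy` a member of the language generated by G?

no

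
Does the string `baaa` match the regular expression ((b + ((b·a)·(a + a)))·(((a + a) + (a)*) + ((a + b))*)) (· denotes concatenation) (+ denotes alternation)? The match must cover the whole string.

Split as b·aaa: (b+((b·a)·(a+a))) matches b and (((a+a)+(a)*)+((a+b))*) matches aaa.

yes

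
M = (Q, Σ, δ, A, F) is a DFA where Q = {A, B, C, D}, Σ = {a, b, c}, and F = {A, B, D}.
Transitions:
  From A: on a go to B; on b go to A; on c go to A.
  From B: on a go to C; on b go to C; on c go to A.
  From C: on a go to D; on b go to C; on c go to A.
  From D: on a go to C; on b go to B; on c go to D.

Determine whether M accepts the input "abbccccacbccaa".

A --a--> B
B --b--> C
C --b--> C
C --c--> A
A --c--> A
A --c--> A
A --c--> A
A --a--> B
B --c--> A
A --b--> A
A --c--> A
A --c--> A
A --a--> B
B --a--> C
End in state C, which is not an accepting state.

rejected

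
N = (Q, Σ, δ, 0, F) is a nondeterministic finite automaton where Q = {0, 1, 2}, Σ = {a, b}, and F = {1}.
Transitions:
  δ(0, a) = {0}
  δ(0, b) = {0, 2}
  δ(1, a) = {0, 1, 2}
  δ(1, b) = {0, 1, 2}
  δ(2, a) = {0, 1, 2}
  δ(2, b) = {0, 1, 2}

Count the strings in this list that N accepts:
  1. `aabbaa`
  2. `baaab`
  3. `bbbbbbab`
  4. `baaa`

4

`aabbaa`: accepted
`baaab`: accepted
`bbbbbbab`: accepted
`baaa`: accepted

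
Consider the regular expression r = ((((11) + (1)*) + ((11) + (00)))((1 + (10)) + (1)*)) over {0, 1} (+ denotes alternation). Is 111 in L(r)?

Split as ε·111: (((11)+(1)*)+((11)+(00))) matches ε and ((1+(10))+(1)*) matches 111.

yes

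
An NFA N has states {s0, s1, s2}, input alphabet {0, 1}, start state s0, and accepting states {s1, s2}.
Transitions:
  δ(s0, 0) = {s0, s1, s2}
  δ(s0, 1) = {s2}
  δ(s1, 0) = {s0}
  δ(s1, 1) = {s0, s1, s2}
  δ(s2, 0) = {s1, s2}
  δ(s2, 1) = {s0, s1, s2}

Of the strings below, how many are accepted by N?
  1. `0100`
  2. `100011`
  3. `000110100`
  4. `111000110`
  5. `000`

`0100`: accepted
`100011`: accepted
`000110100`: accepted
`111000110`: accepted
`000`: accepted

5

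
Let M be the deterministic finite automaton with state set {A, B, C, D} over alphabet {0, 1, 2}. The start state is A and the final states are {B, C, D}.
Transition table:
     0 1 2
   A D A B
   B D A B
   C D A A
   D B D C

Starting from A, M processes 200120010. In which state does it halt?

A --2--> B
B --0--> D
D --0--> B
B --1--> A
A --2--> B
B --0--> D
D --0--> B
B --1--> A
A --0--> D

D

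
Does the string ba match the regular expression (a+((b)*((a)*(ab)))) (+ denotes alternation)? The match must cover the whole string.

Neither a nor ((b)*((a)*(ab))) matches ba.

no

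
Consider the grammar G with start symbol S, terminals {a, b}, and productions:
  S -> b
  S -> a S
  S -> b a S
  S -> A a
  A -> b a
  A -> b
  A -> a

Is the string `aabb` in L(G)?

no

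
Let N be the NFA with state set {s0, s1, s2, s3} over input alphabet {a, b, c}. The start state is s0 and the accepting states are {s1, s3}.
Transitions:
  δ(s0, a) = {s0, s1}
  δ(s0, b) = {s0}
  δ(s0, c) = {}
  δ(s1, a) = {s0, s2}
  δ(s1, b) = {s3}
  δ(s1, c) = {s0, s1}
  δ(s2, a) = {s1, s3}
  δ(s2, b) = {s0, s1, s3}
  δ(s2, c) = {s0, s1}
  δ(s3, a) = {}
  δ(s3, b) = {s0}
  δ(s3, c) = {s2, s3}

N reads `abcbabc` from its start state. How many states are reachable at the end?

4

Start: {s0}
read a: {s0, s1}
read b: {s0, s3}
read c: {s2, s3}
read b: {s0, s1, s3}
read a: {s0, s1, s2}
read b: {s0, s1, s3}
read c: {s0, s1, s2, s3}
Final reachable set {s0, s1, s2, s3} has 4 states.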